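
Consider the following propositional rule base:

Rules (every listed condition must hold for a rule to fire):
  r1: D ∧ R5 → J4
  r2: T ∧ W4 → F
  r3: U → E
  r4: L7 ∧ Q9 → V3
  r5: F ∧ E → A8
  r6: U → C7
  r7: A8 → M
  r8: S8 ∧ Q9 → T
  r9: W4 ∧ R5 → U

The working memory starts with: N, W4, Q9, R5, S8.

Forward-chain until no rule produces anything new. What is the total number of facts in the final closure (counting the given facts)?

Round 1: r8 [S8 ∧ Q9 → T]; r9 [W4 ∧ R5 → U]. Adds T, U.
Round 2: r2 [T ∧ W4 → F]; r3 [U → E]; r6 [U → C7]. Adds F, E, C7.
Round 3: r5 [F ∧ E → A8]. Adds A8.
Round 4: r7 [A8 → M]. Adds M.
Closure: {A8, C7, E, F, M, N, Q9, R5, S8, T, U, W4} — 12 facts.

12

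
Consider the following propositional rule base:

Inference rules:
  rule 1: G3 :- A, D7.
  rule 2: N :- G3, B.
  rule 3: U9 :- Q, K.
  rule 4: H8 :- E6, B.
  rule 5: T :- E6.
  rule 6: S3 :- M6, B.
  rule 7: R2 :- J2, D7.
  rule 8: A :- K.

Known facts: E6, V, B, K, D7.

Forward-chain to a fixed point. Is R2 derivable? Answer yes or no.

no

Round 1: rule 4 [H8 :- E6, B.]; rule 5 [T :- E6.]; rule 8 [A :- K.]. Adds H8, T, A.
Round 2: rule 1 [G3 :- A, D7.]. Adds G3.
Round 3: rule 2 [N :- G3, B.]. Adds N.
Fixed point reached. R2 is concluded only by rule 7; rule 7 needs J2 (never derived).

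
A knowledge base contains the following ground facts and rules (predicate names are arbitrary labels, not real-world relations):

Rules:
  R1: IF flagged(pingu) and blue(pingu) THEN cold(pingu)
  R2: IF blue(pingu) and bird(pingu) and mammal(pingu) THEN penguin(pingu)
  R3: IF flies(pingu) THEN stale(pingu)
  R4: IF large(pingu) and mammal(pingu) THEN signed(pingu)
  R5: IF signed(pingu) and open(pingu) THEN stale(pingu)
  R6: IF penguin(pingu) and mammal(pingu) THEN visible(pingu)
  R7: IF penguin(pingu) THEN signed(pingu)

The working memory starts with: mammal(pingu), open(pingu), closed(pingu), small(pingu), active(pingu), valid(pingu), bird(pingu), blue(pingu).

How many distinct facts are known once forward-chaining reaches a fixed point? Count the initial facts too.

12

[1] R2 [IF blue(pingu) and bird(pingu) and mammal(pingu) THEN penguin(pingu)]. ⇒ new: penguin(pingu).
[2] R6 [IF penguin(pingu) and mammal(pingu) THEN visible(pingu)]; R7 [IF penguin(pingu) THEN signed(pingu)]. ⇒ new: visible(pingu), signed(pingu).
[3] R5 [IF signed(pingu) and open(pingu) THEN stale(pingu)]. ⇒ new: stale(pingu).
Closure: {active(pingu), bird(pingu), blue(pingu), closed(pingu), mammal(pingu), open(pingu), penguin(pingu), signed(pingu), small(pingu), stale(pingu), valid(pingu), visible(pingu)} — 12 facts.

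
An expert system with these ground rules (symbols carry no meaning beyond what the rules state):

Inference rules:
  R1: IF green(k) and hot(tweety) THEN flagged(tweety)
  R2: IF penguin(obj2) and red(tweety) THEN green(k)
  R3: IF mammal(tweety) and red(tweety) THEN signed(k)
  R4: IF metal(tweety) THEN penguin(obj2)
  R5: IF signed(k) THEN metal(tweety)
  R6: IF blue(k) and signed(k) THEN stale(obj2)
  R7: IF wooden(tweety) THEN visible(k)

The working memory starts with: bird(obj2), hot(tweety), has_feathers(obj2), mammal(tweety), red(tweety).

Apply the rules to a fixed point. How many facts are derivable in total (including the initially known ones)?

10

Round 1: R3 [IF mammal(tweety) and red(tweety) THEN signed(k)]. New: signed(k).
Round 2: R5 [IF signed(k) THEN metal(tweety)]. New: metal(tweety).
Round 3: R4 [IF metal(tweety) THEN penguin(obj2)]. New: penguin(obj2).
Round 4: R2 [IF penguin(obj2) and red(tweety) THEN green(k)]. New: green(k).
Round 5: R1 [IF green(k) and hot(tweety) THEN flagged(tweety)]. New: flagged(tweety).
Closure: {bird(obj2), flagged(tweety), green(k), has_feathers(obj2), hot(tweety), mammal(tweety), metal(tweety), penguin(obj2), red(tweety), signed(k)} — 10 facts.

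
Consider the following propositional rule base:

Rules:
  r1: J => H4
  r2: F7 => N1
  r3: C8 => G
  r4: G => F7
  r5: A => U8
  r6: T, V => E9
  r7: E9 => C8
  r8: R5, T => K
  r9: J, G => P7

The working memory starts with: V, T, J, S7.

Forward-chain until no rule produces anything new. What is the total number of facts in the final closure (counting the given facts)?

Round 1: r1 [J => H4]; r6 [T, V => E9]. Adds H4, E9.
Round 2: r7 [E9 => C8]. Adds C8.
Round 3: r3 [C8 => G]. Adds G.
Round 4: r4 [G => F7]; r9 [J, G => P7]. Adds F7, P7.
Round 5: r2 [F7 => N1]. Adds N1.
Closure: {C8, E9, F7, G, H4, J, N1, P7, S7, T, V} — 11 facts.

11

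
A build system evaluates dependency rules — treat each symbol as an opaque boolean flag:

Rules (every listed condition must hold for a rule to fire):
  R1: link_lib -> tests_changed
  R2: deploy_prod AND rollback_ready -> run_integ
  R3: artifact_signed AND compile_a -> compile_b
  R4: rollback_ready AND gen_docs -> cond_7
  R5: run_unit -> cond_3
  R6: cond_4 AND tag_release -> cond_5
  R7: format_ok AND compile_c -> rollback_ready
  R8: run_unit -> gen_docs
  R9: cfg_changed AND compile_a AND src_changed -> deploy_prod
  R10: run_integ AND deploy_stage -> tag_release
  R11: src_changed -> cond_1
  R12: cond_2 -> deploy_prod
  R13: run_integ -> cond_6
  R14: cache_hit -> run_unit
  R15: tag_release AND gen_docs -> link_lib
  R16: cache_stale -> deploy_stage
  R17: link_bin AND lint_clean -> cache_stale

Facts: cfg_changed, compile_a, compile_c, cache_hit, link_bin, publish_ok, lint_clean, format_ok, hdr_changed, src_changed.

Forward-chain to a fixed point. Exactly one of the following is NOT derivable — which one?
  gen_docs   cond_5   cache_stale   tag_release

Round 1: R7 [format_ok AND compile_c -> rollback_ready]; R9 [cfg_changed AND compile_a AND src_changed -> deploy_prod]; R11 [src_changed -> cond_1]; R14 [cache_hit -> run_unit]; R17 [link_bin AND lint_clean -> cache_stale]. New: rollback_ready, deploy_prod, cond_1, run_unit, cache_stale.
Round 2: R2 [deploy_prod AND rollback_ready -> run_integ]; R5 [run_unit -> cond_3]; R8 [run_unit -> gen_docs]; R16 [cache_stale -> deploy_stage]. New: run_integ, cond_3, gen_docs, deploy_stage.
Round 3: R4 [rollback_ready AND gen_docs -> cond_7]; R10 [run_integ AND deploy_stage -> tag_release]; R13 [run_integ -> cond_6]. New: cond_7, tag_release, cond_6.
Round 4: R15 [tag_release AND gen_docs -> link_lib]. New: link_lib.
Round 5: R1 [link_lib -> tests_changed]. New: tests_changed.
Derived: tag_release (round 3), cache_stale (round 1), gen_docs (round 2). cond_5 never appears in any round.

cond_5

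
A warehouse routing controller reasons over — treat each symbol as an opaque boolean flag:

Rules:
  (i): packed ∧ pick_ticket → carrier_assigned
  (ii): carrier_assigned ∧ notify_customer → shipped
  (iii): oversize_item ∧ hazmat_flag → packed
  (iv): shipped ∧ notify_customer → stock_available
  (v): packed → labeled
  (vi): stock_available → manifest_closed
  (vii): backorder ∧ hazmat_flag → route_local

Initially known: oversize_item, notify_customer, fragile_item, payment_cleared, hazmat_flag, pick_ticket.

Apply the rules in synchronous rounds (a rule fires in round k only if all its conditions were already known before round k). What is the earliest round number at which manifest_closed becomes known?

Round 1 fires (iii), giving packed.
Round 2 fires (i), (v), giving carrier_assigned, labeled.
Round 3 fires (ii), giving shipped.
Round 4 fires (iv), giving stock_available.
Round 5 fires (vi), giving manifest_closed.
manifest_closed first appears in round 5.

5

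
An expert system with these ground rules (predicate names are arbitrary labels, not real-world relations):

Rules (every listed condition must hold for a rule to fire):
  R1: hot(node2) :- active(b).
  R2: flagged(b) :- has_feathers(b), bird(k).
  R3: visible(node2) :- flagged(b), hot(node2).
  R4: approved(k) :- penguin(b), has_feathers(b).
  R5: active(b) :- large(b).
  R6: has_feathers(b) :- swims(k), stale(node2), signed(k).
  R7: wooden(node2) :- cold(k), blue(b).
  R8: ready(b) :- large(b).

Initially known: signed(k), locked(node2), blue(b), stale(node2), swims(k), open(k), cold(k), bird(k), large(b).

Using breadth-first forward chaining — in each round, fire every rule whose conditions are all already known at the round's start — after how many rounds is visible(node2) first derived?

3

Round 1: R5 [active(b) :- large(b).]; R6 [has_feathers(b) :- swims(k), stale(node2), signed(k).]; R7 [wooden(node2) :- cold(k), blue(b).]; R8 [ready(b) :- large(b).]. New: active(b), has_feathers(b), wooden(node2), ready(b).
Round 2: R1 [hot(node2) :- active(b).]; R2 [flagged(b) :- has_feathers(b), bird(k).]. New: hot(node2), flagged(b).
Round 3: R3 [visible(node2) :- flagged(b), hot(node2).]. New: visible(node2).
visible(node2) first appears in round 3.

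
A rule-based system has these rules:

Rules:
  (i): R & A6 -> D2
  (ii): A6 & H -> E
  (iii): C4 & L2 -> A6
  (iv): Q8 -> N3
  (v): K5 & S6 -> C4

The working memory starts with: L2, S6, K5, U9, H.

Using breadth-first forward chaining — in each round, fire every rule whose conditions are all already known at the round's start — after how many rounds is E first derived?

3

Round 1 fires (v), giving C4.
Round 2 fires (iii), giving A6.
Round 3 fires (ii), giving E.
E first appears in round 3.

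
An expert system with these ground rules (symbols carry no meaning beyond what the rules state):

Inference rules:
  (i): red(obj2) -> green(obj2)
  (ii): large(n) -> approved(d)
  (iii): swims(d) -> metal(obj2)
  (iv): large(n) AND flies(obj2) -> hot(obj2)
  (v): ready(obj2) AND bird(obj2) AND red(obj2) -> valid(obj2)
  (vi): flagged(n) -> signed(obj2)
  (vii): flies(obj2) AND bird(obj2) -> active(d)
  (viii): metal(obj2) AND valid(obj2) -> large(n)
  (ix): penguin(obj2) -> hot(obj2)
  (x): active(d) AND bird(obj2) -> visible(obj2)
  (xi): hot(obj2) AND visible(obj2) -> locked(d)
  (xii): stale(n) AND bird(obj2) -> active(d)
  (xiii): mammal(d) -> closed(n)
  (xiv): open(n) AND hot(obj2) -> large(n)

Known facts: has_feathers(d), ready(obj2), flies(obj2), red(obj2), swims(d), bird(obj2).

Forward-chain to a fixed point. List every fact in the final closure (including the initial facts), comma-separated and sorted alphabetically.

[1] (i) [red(obj2) -> green(obj2)]; (iii) [swims(d) -> metal(obj2)]; (v) [ready(obj2) AND bird(obj2) AND red(obj2) -> valid(obj2)]; (vii) [flies(obj2) AND bird(obj2) -> active(d)]. ⇒ new: green(obj2), metal(obj2), valid(obj2), active(d).
[2] (viii) [metal(obj2) AND valid(obj2) -> large(n)]; (x) [active(d) AND bird(obj2) -> visible(obj2)]. ⇒ new: large(n), visible(obj2).
[3] (ii) [large(n) -> approved(d)]; (iv) [large(n) AND flies(obj2) -> hot(obj2)]. ⇒ new: approved(d), hot(obj2).
[4] (xi) [hot(obj2) AND visible(obj2) -> locked(d)]. ⇒ new: locked(d).

active(d), approved(d), bird(obj2), flies(obj2), green(obj2), has_feathers(d), hot(obj2), large(n), locked(d), metal(obj2), ready(obj2), red(obj2), swims(d), valid(obj2), visible(obj2)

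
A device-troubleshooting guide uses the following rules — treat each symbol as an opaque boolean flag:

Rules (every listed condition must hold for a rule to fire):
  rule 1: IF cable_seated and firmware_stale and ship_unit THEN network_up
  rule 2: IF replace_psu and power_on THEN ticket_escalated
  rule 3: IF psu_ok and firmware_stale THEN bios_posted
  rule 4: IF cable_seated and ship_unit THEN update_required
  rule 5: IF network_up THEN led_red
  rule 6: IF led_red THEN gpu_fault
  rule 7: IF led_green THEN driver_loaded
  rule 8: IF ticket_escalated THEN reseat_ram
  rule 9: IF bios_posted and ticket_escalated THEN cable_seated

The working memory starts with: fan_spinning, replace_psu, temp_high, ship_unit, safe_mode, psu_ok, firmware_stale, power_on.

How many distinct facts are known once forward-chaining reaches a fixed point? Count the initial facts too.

Round 1 fires rule 2, rule 3, giving ticket_escalated, bios_posted.
Round 2 fires rule 8, rule 9, giving reseat_ram, cable_seated.
Round 3 fires rule 1, rule 4, giving network_up, update_required.
Round 4 fires rule 5, giving led_red.
Round 5 fires rule 6, giving gpu_fault.
Closure: {bios_posted, cable_seated, fan_spinning, firmware_stale, gpu_fault, led_red, network_up, power_on, psu_ok, replace_psu, reseat_ram, safe_mode, ship_unit, temp_high, ticket_escalated, update_required} — 16 facts.

16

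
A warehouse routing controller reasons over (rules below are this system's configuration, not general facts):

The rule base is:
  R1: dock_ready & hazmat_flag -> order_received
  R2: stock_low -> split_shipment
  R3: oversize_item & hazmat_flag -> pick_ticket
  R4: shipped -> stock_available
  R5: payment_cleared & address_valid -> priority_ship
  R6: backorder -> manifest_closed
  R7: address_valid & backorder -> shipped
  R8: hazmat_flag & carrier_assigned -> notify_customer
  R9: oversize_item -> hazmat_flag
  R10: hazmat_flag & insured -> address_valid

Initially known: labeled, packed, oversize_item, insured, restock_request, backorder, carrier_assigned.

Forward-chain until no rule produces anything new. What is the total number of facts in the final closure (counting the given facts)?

[1] R6 [backorder -> manifest_closed]; R9 [oversize_item -> hazmat_flag]. ⇒ new: manifest_closed, hazmat_flag.
[2] R3 [oversize_item & hazmat_flag -> pick_ticket]; R8 [hazmat_flag & carrier_assigned -> notify_customer]; R10 [hazmat_flag & insured -> address_valid]. ⇒ new: pick_ticket, notify_customer, address_valid.
[3] R7 [address_valid & backorder -> shipped]. ⇒ new: shipped.
[4] R4 [shipped -> stock_available]. ⇒ new: stock_available.
Closure: {address_valid, backorder, carrier_assigned, hazmat_flag, insured, labeled, manifest_closed, notify_customer, oversize_item, packed, pick_ticket, restock_request, shipped, stock_available} — 14 facts.

14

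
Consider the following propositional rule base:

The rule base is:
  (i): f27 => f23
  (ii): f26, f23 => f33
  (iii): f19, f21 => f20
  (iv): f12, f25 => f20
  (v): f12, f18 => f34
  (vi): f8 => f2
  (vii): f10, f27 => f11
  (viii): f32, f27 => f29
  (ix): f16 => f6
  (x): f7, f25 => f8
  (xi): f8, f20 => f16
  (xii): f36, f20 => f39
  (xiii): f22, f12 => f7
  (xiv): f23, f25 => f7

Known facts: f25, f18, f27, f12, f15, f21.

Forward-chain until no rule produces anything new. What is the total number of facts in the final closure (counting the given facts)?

14

Round 1 — (i), (iv), (v), derive f23, f20, f34.
Round 2 — (xiv), derive f7.
Round 3 — (x), derive f8.
Round 4 — (vi), (xi), derive f2, f16.
Round 5 — (ix), derive f6.
Closure: {f12, f15, f16, f18, f2, f20, f21, f23, f25, f27, f34, f6, f7, f8} — 14 facts.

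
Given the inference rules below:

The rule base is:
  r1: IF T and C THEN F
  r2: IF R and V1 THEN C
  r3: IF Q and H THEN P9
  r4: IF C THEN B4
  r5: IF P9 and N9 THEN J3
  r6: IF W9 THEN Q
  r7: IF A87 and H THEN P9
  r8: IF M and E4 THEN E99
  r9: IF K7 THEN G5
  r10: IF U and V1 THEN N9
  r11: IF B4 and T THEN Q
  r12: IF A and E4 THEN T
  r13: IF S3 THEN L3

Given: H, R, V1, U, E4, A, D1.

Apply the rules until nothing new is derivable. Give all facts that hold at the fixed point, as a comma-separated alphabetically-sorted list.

Round 1 fires r2, r10, r12, giving C, N9, T.
Round 2 fires r1, r4, giving F, B4.
Round 3 fires r11, giving Q.
Round 4 fires r3, giving P9.
Round 5 fires r5, giving J3.

A, B4, C, D1, E4, F, H, J3, N9, P9, Q, R, T, U, V1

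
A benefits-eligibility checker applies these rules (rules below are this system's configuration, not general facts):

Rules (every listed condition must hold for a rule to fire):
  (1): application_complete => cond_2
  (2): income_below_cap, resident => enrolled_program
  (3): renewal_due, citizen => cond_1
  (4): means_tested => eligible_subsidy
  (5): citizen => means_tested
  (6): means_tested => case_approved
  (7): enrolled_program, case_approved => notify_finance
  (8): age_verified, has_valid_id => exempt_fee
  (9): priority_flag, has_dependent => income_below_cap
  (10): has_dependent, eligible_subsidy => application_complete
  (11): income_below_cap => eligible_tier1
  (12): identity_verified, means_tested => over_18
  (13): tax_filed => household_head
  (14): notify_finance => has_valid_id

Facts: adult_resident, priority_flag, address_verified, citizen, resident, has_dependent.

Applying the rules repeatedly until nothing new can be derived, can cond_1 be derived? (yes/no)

no

Round 1 — (5), (9), derive means_tested, income_below_cap.
Round 2 — (2), (4), (6), (11), derive enrolled_program, eligible_subsidy, case_approved, eligible_tier1.
Round 3 — (7), (10), derive notify_finance, application_complete.
Round 4 — (1), (14), derive cond_2, has_valid_id.
Fixed point reached. cond_1 is concluded only by (3); (3) needs renewal_due (never derived).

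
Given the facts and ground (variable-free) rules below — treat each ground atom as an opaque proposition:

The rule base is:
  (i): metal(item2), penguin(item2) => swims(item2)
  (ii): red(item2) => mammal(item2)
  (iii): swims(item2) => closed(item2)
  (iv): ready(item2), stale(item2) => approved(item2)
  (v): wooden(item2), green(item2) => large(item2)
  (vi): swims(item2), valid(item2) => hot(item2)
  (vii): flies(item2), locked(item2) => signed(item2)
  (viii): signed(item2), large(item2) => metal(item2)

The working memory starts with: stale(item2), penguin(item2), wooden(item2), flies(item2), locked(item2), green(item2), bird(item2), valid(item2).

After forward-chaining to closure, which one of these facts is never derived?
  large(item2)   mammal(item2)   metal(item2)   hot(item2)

[1] (v) [wooden(item2), green(item2) => large(item2)]; (vii) [flies(item2), locked(item2) => signed(item2)]. ⇒ new: large(item2), signed(item2).
[2] (viii) [signed(item2), large(item2) => metal(item2)]. ⇒ new: metal(item2).
[3] (i) [metal(item2), penguin(item2) => swims(item2)]. ⇒ new: swims(item2).
[4] (iii) [swims(item2) => closed(item2)]; (vi) [swims(item2), valid(item2) => hot(item2)]. ⇒ new: closed(item2), hot(item2).
Derived: large(item2) (round 1), hot(item2) (round 4), metal(item2) (round 2). mammal(item2) never appears in any round.

mammal(item2)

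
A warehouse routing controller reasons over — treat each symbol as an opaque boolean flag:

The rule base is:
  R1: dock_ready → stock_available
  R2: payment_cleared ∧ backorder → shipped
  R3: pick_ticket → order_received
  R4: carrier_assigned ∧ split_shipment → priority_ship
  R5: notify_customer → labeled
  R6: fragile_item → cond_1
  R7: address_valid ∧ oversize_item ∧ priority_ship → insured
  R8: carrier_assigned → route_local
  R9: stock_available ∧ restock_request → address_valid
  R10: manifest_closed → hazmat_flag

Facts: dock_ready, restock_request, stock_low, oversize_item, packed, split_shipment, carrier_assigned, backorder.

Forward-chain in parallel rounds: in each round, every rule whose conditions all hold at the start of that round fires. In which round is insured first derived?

[1] R1 [dock_ready → stock_available]; R4 [carrier_assigned ∧ split_shipment → priority_ship]; R8 [carrier_assigned → route_local]. ⇒ new: stock_available, priority_ship, route_local.
[2] R9 [stock_available ∧ restock_request → address_valid]. ⇒ new: address_valid.
[3] R7 [address_valid ∧ oversize_item ∧ priority_ship → insured]. ⇒ new: insured.
insured first appears in round 3.

3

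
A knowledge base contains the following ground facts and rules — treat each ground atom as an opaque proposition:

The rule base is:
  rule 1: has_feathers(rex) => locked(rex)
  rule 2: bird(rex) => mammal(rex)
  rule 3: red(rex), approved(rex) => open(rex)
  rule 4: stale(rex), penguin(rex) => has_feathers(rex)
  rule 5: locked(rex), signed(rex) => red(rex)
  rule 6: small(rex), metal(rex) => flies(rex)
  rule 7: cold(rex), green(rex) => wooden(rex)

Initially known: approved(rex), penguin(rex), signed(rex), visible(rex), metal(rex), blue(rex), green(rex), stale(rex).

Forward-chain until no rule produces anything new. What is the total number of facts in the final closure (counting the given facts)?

Round 1: rule 4 [stale(rex), penguin(rex) => has_feathers(rex)]. Adds has_feathers(rex).
Round 2: rule 1 [has_feathers(rex) => locked(rex)]. Adds locked(rex).
Round 3: rule 5 [locked(rex), signed(rex) => red(rex)]. Adds red(rex).
Round 4: rule 3 [red(rex), approved(rex) => open(rex)]. Adds open(rex).
Closure: {approved(rex), blue(rex), green(rex), has_feathers(rex), locked(rex), metal(rex), open(rex), penguin(rex), red(rex), signed(rex), stale(rex), visible(rex)} — 12 facts.

12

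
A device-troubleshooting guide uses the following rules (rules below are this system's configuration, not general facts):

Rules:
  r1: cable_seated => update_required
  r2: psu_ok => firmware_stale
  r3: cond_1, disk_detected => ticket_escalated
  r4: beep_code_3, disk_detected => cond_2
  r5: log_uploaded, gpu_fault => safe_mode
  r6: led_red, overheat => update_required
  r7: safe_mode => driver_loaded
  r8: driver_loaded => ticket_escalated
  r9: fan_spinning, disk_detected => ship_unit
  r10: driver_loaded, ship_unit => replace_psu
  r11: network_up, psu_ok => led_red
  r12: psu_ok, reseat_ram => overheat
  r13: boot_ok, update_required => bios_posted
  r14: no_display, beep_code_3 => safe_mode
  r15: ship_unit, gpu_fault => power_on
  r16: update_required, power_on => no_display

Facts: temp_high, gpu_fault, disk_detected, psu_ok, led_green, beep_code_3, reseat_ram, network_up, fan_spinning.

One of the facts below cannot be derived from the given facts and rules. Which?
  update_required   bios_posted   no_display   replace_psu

Round 1 — r2, r4, r9, r11, r12, derive firmware_stale, cond_2, ship_unit, led_red, overheat.
Round 2 — r6, r15, derive update_required, power_on.
Round 3 — r16, derive no_display.
Round 4 — r14, derive safe_mode.
Round 5 — r7, derive driver_loaded.
Round 6 — r8, r10, derive ticket_escalated, replace_psu.
Derived: update_required (round 2), replace_psu (round 6), no_display (round 3). bios_posted never appears in any round.

bios_posted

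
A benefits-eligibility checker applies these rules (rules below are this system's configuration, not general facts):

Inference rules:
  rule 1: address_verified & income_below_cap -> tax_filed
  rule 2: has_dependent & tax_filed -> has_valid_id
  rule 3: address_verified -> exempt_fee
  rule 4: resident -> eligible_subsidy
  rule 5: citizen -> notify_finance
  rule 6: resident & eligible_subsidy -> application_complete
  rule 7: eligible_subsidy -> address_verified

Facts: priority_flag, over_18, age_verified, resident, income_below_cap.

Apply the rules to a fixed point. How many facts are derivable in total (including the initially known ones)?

Round 1 — rule 4, derive eligible_subsidy.
Round 2 — rule 6, rule 7, derive application_complete, address_verified.
Round 3 — rule 1, rule 3, derive tax_filed, exempt_fee.
Closure: {address_verified, age_verified, application_complete, eligible_subsidy, exempt_fee, income_below_cap, over_18, priority_flag, resident, tax_filed} — 10 facts.

10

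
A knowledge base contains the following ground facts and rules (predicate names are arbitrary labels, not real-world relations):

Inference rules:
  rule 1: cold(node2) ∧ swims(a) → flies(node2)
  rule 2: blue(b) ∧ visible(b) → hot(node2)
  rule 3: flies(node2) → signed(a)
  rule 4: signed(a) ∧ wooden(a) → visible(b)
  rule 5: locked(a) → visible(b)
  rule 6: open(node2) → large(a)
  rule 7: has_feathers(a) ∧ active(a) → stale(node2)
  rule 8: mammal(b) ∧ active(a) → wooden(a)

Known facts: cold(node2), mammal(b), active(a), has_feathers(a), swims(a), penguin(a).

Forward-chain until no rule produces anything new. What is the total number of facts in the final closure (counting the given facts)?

Round 1 — rule 1, rule 7, rule 8, derive flies(node2), stale(node2), wooden(a).
Round 2 — rule 3, derive signed(a).
Round 3 — rule 4, derive visible(b).
Closure: {active(a), cold(node2), flies(node2), has_feathers(a), mammal(b), penguin(a), signed(a), stale(node2), swims(a), visible(b), wooden(a)} — 11 facts.

11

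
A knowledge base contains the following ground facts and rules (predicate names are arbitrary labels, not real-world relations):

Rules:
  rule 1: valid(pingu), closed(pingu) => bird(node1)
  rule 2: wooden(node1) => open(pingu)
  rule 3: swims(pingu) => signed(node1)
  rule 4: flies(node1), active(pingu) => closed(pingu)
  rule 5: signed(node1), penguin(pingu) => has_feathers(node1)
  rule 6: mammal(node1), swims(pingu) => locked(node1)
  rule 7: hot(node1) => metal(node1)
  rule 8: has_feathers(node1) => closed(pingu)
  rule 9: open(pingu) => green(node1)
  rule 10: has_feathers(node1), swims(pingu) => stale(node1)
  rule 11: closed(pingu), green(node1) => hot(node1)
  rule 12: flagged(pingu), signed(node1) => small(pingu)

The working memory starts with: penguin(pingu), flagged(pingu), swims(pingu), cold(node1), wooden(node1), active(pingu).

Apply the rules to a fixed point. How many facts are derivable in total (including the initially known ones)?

15

Round 1: rule 2 [wooden(node1) => open(pingu)]; rule 3 [swims(pingu) => signed(node1)]. New: open(pingu), signed(node1).
Round 2: rule 5 [signed(node1), penguin(pingu) => has_feathers(node1)]; rule 9 [open(pingu) => green(node1)]; rule 12 [flagged(pingu), signed(node1) => small(pingu)]. New: has_feathers(node1), green(node1), small(pingu).
Round 3: rule 8 [has_feathers(node1) => closed(pingu)]; rule 10 [has_feathers(node1), swims(pingu) => stale(node1)]. New: closed(pingu), stale(node1).
Round 4: rule 11 [closed(pingu), green(node1) => hot(node1)]. New: hot(node1).
Round 5: rule 7 [hot(node1) => metal(node1)]. New: metal(node1).
Closure: {active(pingu), closed(pingu), cold(node1), flagged(pingu), green(node1), has_feathers(node1), hot(node1), metal(node1), open(pingu), penguin(pingu), signed(node1), small(pingu), stale(node1), swims(pingu), wooden(node1)} — 15 facts.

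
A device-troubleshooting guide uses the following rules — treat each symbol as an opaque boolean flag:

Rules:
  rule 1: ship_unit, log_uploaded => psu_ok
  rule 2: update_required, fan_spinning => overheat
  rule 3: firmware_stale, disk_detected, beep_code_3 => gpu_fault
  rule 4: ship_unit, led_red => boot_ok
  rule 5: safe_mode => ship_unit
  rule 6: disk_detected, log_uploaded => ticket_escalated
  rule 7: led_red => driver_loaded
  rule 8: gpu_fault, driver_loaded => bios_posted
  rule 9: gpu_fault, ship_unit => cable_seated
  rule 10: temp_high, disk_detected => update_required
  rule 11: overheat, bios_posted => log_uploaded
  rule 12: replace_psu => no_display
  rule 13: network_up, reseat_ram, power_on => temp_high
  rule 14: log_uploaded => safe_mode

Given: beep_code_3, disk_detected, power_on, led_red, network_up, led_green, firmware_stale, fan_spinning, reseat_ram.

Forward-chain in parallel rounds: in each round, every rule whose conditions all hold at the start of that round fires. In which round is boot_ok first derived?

7

Round 1: rule 3 [firmware_stale, disk_detected, beep_code_3 => gpu_fault]; rule 7 [led_red => driver_loaded]; rule 13 [network_up, reseat_ram, power_on => temp_high]. Adds gpu_fault, driver_loaded, temp_high.
Round 2: rule 8 [gpu_fault, driver_loaded => bios_posted]; rule 10 [temp_high, disk_detected => update_required]. Adds bios_posted, update_required.
Round 3: rule 2 [update_required, fan_spinning => overheat]. Adds overheat.
Round 4: rule 11 [overheat, bios_posted => log_uploaded]. Adds log_uploaded.
Round 5: rule 6 [disk_detected, log_uploaded => ticket_escalated]; rule 14 [log_uploaded => safe_mode]. Adds ticket_escalated, safe_mode.
Round 6: rule 5 [safe_mode => ship_unit]. Adds ship_unit.
Round 7: rule 1 [ship_unit, log_uploaded => psu_ok]; rule 4 [ship_unit, led_red => boot_ok]; rule 9 [gpu_fault, ship_unit => cable_seated]. Adds psu_ok, boot_ok, cable_seated.
boot_ok first appears in round 7.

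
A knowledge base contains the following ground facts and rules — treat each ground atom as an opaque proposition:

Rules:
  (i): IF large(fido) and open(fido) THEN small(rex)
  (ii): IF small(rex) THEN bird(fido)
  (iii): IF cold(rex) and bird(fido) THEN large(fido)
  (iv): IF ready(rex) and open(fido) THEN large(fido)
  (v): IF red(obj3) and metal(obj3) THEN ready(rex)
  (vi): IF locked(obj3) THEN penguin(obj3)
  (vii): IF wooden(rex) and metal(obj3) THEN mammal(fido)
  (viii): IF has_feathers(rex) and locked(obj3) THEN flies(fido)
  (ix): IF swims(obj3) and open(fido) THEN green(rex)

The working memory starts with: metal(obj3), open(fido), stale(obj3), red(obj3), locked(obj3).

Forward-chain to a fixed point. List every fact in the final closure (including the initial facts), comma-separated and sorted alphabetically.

bird(fido), large(fido), locked(obj3), metal(obj3), open(fido), penguin(obj3), ready(rex), red(obj3), small(rex), stale(obj3)

[1] (v) [IF red(obj3) and metal(obj3) THEN ready(rex)]; (vi) [IF locked(obj3) THEN penguin(obj3)]. ⇒ new: ready(rex), penguin(obj3).
[2] (iv) [IF ready(rex) and open(fido) THEN large(fido)]. ⇒ new: large(fido).
[3] (i) [IF large(fido) and open(fido) THEN small(rex)]. ⇒ new: small(rex).
[4] (ii) [IF small(rex) THEN bird(fido)]. ⇒ new: bird(fido).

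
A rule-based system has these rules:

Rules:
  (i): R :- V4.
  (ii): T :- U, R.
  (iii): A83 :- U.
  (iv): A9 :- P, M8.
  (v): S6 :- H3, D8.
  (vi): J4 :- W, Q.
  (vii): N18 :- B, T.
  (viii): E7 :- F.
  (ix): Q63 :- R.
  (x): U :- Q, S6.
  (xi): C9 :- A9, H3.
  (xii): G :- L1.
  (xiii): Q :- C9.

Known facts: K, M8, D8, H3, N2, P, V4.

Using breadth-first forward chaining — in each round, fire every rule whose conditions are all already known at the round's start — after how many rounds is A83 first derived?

5

Round 1: (i) [R :- V4.]; (iv) [A9 :- P, M8.]; (v) [S6 :- H3, D8.]. New: R, A9, S6.
Round 2: (ix) [Q63 :- R.]; (xi) [C9 :- A9, H3.]. New: Q63, C9.
Round 3: (xiii) [Q :- C9.]. New: Q.
Round 4: (x) [U :- Q, S6.]. New: U.
Round 5: (ii) [T :- U, R.]; (iii) [A83 :- U.]. New: T, A83.
A83 first appears in round 5.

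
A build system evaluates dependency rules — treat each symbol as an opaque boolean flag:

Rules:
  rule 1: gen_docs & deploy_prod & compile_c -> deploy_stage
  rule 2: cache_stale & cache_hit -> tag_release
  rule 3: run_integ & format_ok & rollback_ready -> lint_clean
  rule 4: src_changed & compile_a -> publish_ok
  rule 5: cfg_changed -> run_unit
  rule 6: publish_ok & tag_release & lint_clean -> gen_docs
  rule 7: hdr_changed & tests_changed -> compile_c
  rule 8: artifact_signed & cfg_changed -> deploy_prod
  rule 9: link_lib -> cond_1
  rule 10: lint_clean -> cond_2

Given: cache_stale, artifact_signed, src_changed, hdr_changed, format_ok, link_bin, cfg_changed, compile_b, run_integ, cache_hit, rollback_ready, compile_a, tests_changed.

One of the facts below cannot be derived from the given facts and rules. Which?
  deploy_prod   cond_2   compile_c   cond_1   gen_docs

Round 1: rule 2 [cache_stale & cache_hit -> tag_release]; rule 3 [run_integ & format_ok & rollback_ready -> lint_clean]; rule 4 [src_changed & compile_a -> publish_ok]; rule 5 [cfg_changed -> run_unit]; rule 7 [hdr_changed & tests_changed -> compile_c]; rule 8 [artifact_signed & cfg_changed -> deploy_prod]. Adds tag_release, lint_clean, publish_ok, run_unit, compile_c, deploy_prod.
Round 2: rule 6 [publish_ok & tag_release & lint_clean -> gen_docs]; rule 10 [lint_clean -> cond_2]. Adds gen_docs, cond_2.
Round 3: rule 1 [gen_docs & deploy_prod & compile_c -> deploy_stage]. Adds deploy_stage.
Derived: compile_c (round 1), deploy_prod (round 1), cond_2 (round 2), gen_docs (round 2). cond_1 never appears in any round.

cond_1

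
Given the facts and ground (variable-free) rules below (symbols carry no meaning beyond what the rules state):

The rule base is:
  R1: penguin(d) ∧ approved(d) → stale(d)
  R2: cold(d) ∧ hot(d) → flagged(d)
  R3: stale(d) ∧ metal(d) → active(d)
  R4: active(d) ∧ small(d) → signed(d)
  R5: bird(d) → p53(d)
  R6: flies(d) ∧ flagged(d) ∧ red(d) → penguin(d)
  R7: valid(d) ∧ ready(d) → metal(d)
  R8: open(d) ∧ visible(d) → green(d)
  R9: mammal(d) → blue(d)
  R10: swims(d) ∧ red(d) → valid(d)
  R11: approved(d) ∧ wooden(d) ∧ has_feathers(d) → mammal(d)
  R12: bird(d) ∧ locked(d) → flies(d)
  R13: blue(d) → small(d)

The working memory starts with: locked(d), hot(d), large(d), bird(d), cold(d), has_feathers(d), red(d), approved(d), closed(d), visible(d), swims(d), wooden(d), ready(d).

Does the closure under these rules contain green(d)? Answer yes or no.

Round 1 fires R2, R5, R10, R11, R12, giving flagged(d), p53(d), valid(d), mammal(d), flies(d).
Round 2 fires R6, R7, R9, giving penguin(d), metal(d), blue(d).
Round 3 fires R1, R13, giving stale(d), small(d).
Round 4 fires R3, giving active(d).
Round 5 fires R4, giving signed(d).
Fixed point reached. green(d) is concluded only by R8; R8 needs open(d) (never derived).

no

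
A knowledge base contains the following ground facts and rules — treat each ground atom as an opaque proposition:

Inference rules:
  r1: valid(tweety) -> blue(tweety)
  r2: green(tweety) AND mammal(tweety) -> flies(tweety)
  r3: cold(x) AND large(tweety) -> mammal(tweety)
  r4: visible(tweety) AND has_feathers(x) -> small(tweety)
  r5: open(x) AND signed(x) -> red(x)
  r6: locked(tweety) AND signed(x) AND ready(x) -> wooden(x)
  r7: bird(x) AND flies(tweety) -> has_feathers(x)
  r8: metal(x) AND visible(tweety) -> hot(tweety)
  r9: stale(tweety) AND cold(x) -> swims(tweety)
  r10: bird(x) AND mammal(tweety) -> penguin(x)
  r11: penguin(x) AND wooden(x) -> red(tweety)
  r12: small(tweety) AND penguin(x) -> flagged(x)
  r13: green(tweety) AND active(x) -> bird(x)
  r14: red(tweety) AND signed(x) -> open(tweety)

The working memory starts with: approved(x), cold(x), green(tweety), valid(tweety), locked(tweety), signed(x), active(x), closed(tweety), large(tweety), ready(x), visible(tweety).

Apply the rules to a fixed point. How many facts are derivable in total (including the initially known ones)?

Round 1 — r1, r3, r6, r13, derive blue(tweety), mammal(tweety), wooden(x), bird(x).
Round 2 — r2, r10, derive flies(tweety), penguin(x).
Round 3 — r7, r11, derive has_feathers(x), red(tweety).
Round 4 — r4, r14, derive small(tweety), open(tweety).
Round 5 — r12, derive flagged(x).
Closure: {active(x), approved(x), bird(x), blue(tweety), closed(tweety), cold(x), flagged(x), flies(tweety), green(tweety), has_feathers(x), large(tweety), locked(tweety), mammal(tweety), open(tweety), penguin(x), ready(x), red(tweety), signed(x), small(tweety), valid(tweety), visible(tweety), wooden(x)} — 22 facts.

22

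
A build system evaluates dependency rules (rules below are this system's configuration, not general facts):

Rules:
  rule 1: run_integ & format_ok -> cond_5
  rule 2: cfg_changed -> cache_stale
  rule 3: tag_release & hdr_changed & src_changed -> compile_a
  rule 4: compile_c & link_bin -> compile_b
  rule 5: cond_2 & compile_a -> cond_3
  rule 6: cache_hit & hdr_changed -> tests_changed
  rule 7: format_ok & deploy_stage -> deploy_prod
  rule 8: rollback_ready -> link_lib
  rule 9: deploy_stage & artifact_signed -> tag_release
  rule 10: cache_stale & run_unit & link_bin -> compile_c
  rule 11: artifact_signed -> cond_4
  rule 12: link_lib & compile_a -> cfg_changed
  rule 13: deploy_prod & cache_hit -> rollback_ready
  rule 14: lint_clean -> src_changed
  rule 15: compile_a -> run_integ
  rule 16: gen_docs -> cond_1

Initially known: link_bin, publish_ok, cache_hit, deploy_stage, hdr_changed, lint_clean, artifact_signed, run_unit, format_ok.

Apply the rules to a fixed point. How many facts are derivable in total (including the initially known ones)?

23

Round 1: rule 6 [cache_hit & hdr_changed -> tests_changed]; rule 7 [format_ok & deploy_stage -> deploy_prod]; rule 9 [deploy_stage & artifact_signed -> tag_release]; rule 11 [artifact_signed -> cond_4]; rule 14 [lint_clean -> src_changed]. New: tests_changed, deploy_prod, tag_release, cond_4, src_changed.
Round 2: rule 3 [tag_release & hdr_changed & src_changed -> compile_a]; rule 13 [deploy_prod & cache_hit -> rollback_ready]. New: compile_a, rollback_ready.
Round 3: rule 8 [rollback_ready -> link_lib]; rule 15 [compile_a -> run_integ]. New: link_lib, run_integ.
Round 4: rule 1 [run_integ & format_ok -> cond_5]; rule 12 [link_lib & compile_a -> cfg_changed]. New: cond_5, cfg_changed.
Round 5: rule 2 [cfg_changed -> cache_stale]. New: cache_stale.
Round 6: rule 10 [cache_stale & run_unit & link_bin -> compile_c]. New: compile_c.
Round 7: rule 4 [compile_c & link_bin -> compile_b]. New: compile_b.
Closure: {artifact_signed, cache_hit, cache_stale, cfg_changed, compile_a, compile_b, compile_c, cond_4, cond_5, deploy_prod, deploy_stage, format_ok, hdr_changed, link_bin, link_lib, lint_clean, publish_ok, rollback_ready, run_integ, run_unit, src_changed, tag_release, tests_changed} — 23 facts.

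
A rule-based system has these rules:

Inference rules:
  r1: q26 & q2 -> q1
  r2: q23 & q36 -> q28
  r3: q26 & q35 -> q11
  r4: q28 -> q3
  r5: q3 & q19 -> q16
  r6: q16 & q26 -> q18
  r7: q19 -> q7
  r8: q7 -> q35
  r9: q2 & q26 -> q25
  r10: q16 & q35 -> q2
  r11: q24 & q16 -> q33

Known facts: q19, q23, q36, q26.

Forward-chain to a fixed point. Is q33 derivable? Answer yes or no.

no

Round 1: r2 [q23 & q36 -> q28]; r7 [q19 -> q7]. Adds q28, q7.
Round 2: r4 [q28 -> q3]; r8 [q7 -> q35]. Adds q3, q35.
Round 3: r3 [q26 & q35 -> q11]; r5 [q3 & q19 -> q16]. Adds q11, q16.
Round 4: r6 [q16 & q26 -> q18]; r10 [q16 & q35 -> q2]. Adds q18, q2.
Round 5: r1 [q26 & q2 -> q1]; r9 [q2 & q26 -> q25]. Adds q1, q25.
Fixed point reached. q33 is concluded only by r11; r11 needs q24 (never derived).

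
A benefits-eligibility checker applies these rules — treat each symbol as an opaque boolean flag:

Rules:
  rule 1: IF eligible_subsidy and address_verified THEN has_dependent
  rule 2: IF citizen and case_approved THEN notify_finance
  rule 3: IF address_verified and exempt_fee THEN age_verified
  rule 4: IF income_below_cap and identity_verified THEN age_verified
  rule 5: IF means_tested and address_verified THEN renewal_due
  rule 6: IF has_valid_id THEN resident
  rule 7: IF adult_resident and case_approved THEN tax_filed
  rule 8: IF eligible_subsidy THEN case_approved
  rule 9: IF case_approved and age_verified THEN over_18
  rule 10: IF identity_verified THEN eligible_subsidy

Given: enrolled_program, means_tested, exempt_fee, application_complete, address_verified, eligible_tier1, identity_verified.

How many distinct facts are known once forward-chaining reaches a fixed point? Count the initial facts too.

13

Round 1: rule 3 [IF address_verified and exempt_fee THEN age_verified]; rule 5 [IF means_tested and address_verified THEN renewal_due]; rule 10 [IF identity_verified THEN eligible_subsidy]. New: age_verified, renewal_due, eligible_subsidy.
Round 2: rule 1 [IF eligible_subsidy and address_verified THEN has_dependent]; rule 8 [IF eligible_subsidy THEN case_approved]. New: has_dependent, case_approved.
Round 3: rule 9 [IF case_approved and age_verified THEN over_18]. New: over_18.
Closure: {address_verified, age_verified, application_complete, case_approved, eligible_subsidy, eligible_tier1, enrolled_program, exempt_fee, has_dependent, identity_verified, means_tested, over_18, renewal_due} — 13 facts.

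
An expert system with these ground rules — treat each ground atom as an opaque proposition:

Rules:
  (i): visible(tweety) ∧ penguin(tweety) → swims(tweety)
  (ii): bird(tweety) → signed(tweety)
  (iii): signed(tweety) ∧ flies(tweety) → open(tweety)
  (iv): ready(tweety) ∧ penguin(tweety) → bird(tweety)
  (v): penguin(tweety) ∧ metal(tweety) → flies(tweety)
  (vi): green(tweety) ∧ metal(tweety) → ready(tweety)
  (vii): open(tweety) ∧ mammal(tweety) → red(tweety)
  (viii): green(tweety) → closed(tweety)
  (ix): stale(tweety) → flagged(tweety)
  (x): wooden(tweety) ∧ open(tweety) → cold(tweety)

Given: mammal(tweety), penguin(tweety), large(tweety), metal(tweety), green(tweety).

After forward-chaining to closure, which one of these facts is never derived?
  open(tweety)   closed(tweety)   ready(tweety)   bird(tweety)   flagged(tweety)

flagged(tweety)

Round 1: (v) [penguin(tweety) ∧ metal(tweety) → flies(tweety)]; (vi) [green(tweety) ∧ metal(tweety) → ready(tweety)]; (viii) [green(tweety) → closed(tweety)]. Adds flies(tweety), ready(tweety), closed(tweety).
Round 2: (iv) [ready(tweety) ∧ penguin(tweety) → bird(tweety)]. Adds bird(tweety).
Round 3: (ii) [bird(tweety) → signed(tweety)]. Adds signed(tweety).
Round 4: (iii) [signed(tweety) ∧ flies(tweety) → open(tweety)]. Adds open(tweety).
Round 5: (vii) [open(tweety) ∧ mammal(tweety) → red(tweety)]. Adds red(tweety).
Derived: bird(tweety) (round 2), closed(tweety) (round 1), ready(tweety) (round 1), open(tweety) (round 4). flagged(tweety) never appears in any round.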